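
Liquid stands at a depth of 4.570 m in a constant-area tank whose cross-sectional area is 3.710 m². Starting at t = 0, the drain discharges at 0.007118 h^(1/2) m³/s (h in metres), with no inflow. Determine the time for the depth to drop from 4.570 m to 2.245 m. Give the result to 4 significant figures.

666.6 s

A dh/dt = −Q_out = −0.007118 √h.
Separate and integrate: 2(√h − √h₀) = −(0.007118/A) t.
t = 2A(√h₀ − √h)/0.007118 = 2·3.710·(√4.570 − √2.245)/0.007118
  = 7.42000 × (2.13776 − 1.49833) / 0.007118 = 666.553 s.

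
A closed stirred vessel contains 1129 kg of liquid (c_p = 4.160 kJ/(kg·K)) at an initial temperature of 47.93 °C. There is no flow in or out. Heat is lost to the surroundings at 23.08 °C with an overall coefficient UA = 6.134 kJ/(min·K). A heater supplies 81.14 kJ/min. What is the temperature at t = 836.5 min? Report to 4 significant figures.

40.21 °C

Lumped-capacitance energy balance: M c_p dT/dt = UA(T_amb − T) + Q̇.
dT/dt = (T_ss − T)/τ with T_ss = T_amb + Q̇/UA = 23.08 + 81.14/6.134 = 36.3079 °C, τ = M c_p/UA = 1129·4.160/6.134 = 765.673 min.
This is linear first-order; T(t) = T_ss + (T₀ − T_ss) e^(−t/τ).
T(836.5) = 36.3079 + (11.6221)·0.335376 = 40.2057 °C.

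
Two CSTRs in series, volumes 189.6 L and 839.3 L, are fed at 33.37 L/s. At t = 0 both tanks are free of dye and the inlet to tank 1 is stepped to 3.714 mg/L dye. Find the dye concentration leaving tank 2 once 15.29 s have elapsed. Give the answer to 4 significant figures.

Time constants: τᵢ = Vᵢ/Q for each well-mixed tank.
τ₁ = 189.6/33.37 = 5.68175 s; τ₂ = 839.3/33.37 = 25.1513 s.
Tank 1: C₁ = C_in(1 − e^(−t/τ₁)). Tank 2 (τ₁ ≠ τ₂): C₂ = C_in[1 − (τ₁ e^(−t/τ₁) − τ₂ e^(−t/τ₂))/(τ₁ − τ₂)].
At t = 15.29: e^(−t/τ₁) = 0.0678082, e^(−t/τ₂) = 0.544482.
C₂ = 3.714·[1 − (5.68175·0.0678082 − 25.1513·0.544482)/(-19.4696)] = 3.714·0.316411 = 1.17515 mg/L.

1.175 mg/L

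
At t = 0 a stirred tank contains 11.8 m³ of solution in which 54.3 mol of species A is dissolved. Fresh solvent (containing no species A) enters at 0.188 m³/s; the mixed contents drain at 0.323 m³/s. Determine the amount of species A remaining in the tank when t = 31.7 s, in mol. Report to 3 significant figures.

Let m(t) be the amount of species A. Volume: V(t) = V₀ + (Q_in − Q_out) t = 11.8 − 0.13500 t; V(31.7) = 7.5205 m³.
Solute balance: dm/dt = 0 − Q_out C = −Q_out m/V(t).
dm/m = −Q_out dt/(V₀ − 0.13500 t); integrating gives ln(m/m₀) = −(Q_out/(Q_in−Q_out)) ln(V/V₀).
m = m₀ (V₀/V)^(Q_out/(Q_in−Q_out)) = 54.3 × (11.8/7.5205)^(-2.3926) = 18.481 mol.

18.5 mol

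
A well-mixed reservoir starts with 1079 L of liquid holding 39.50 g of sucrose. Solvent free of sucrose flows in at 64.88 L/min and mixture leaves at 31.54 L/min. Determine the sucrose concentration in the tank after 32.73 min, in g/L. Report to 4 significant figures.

0.009397 g/L

Total volume: dV/dt = Q_in − Q_out = 33.3400 L/min, so V(t) = 1079 + 33.3400 t and V(32.73) = 2170.22 L.
Species balance (pure solvent in): dm/dt = −Q_out · m/V(t).
Separate: dm/m = −Q_out dt/V(t) ⇒ ln(m/m₀) = −(Q_out/(Q_in−Q_out)) ln(V/V₀).
m = m₀ (V₀/V)^(Q_out/(Q_in−Q_out)) = 39.50 × (1079/2170.22)^(0.946011) = 20.3939 g.
C = m/V = 20.3939/2170.22 = 0.00939716 g/L.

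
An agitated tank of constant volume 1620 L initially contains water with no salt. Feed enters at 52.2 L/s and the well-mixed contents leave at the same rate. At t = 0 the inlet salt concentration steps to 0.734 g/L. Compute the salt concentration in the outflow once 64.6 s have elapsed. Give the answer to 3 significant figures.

Unsteady species balance (constant V, well mixed): V dC/dt = Q(C_in − C).
Rewrite as dC/dt + C/τ = C_in/τ, τ = V/Q = 31.034 s.
C approaches C_in exponentially: C(t) = C_in + (C₀ − C_in) e^(−t/τ).
C(64.6) = 0.734 + (0 − 0.734)·e^(−64.6/31.034) = 0.734 + (-0.73400)·0.12474 = 0.64244 g/L.

0.642 g/L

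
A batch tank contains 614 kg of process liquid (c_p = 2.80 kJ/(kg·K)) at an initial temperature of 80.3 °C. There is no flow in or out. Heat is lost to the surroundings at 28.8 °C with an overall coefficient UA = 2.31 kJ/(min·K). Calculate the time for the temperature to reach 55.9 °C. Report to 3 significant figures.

Unsteady energy balance on the tank contents: M c_p dT/dt = −UA(T − T_amb).
τ = M c_p/UA = 744.24 min; T_ss = T_amb = 28.800 °C.
T(t) = T_ss + (T₀ − T_ss)e^(−t/τ); set T = 55.9:
t = −τ ln[(T − T_ss)/(T₀ − T_ss)] = −744.24 · ln(0.52621) = 477.84 min.

478 min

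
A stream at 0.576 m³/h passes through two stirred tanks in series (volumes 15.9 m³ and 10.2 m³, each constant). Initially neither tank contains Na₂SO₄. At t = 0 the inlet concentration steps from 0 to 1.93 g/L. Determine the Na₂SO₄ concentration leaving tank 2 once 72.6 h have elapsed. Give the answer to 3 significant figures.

Time constants: τᵢ = Vᵢ/Q for each well-mixed tank.
τ₁ = 15.9/0.576 = 27.604 h; τ₂ = 10.2/0.576 = 17.708 h.
Tank 1: C₁ = C_in(1 − e^(−t/τ₁)). Tank 2 (τ₁ ≠ τ₂): C₂ = C_in[1 − (τ₁ e^(−t/τ₁) − τ₂ e^(−t/τ₂))/(τ₁ − τ₂)].
At t = 72.6: e^(−t/τ₁) = 0.072076, e^(−t/τ₂) = 0.016577.
C₂ = 1.93·[1 − (27.604·0.072076 − 17.708·0.016577)/(9.8958)] = 1.93·0.82861 = 1.5992 g/L.

1.60 g/L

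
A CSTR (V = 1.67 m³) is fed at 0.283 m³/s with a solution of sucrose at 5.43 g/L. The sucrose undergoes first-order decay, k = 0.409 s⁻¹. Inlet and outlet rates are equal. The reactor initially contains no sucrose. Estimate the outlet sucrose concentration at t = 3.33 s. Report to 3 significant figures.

1.36 g/L

Accumulation = in − out − consumed: V dC/dt = Q C_in − Q C − k V C.
dC/dt = (Q/V) C_in − (Q/V + k) C; effective rate a = Q/V + k = 0.16946 + 0.409 = 0.57846 s⁻¹.
C_ss = Q C_in/(Q + kV) = 1.5907 g/L; C(t) = C_ss + (C₀ − C_ss) e^(−a t).
C(3.33) = 1.5907 + (-1.5907)·e^(−0.57846·3.33) = 1.5907 + (-1.5907)·0.14569 = 1.3590 g/L.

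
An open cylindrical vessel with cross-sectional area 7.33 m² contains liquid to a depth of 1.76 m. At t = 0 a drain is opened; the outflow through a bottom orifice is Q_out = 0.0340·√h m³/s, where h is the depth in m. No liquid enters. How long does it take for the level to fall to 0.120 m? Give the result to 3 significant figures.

With no inflow, A dh/dt = −0.0340 √h.
Separate and integrate: 2(√h − √h₀) = −(0.0340/A) t.
t = 2A(√h₀ − √h)/0.0340 = 2·7.33·(√1.76 − √0.120)/0.0340
  = 14.660 × (1.3266 − 0.34641) / 0.0340 = 422.66 s.

423 s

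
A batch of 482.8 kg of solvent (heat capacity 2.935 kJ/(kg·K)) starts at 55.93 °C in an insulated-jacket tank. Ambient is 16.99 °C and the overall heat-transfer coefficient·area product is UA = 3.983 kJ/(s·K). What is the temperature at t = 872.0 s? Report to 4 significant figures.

20.35 °C

First-law balance (no shaft work): M c_p dT/dt = −UA(T − T_amb).
dT/dt = (T_ss − T)/τ with T_ss = T_amb = 16.9900 °C, τ = M c_p/UA = 482.8·2.935/3.983 = 355.767 s.
T approaches T_ss exponentially: T(t) = T_ss + (T₀ − T_ss) e^(−t/τ).
T(872.0) = 16.9900 + (38.9400)·0.0862034 = 20.3468 °C.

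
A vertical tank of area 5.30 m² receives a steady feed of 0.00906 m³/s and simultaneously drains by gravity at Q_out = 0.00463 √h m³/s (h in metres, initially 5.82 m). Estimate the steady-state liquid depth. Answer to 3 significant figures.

3.83 m

A dh/dt = Q_in − 0.00463 √h. Steady state requires inflow = outflow:
Q_in = 0.00463 √h_ss ⇒ √h_ss = 0.00906/0.00463 = 1.9568.
h_ss = 1.9568² = 3.8291 m. (Since h₀ = 5.82 m > h_ss, the level will fall toward this value.)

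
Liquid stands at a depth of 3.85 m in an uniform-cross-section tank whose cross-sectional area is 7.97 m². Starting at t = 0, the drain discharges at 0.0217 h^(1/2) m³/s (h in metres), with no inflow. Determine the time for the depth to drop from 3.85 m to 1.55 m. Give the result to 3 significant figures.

A dh/dt = −Q_out = −0.0217 √h.
This is separable: 2 d(√h)/dt = −0.0217/A, so √h = √h₀ − (0.0217/(2A)) t.
t = 2A(√h₀ − √h)/0.0217 = 2·7.97·(√3.85 − √1.55)/0.0217
  = 15.940 × (1.9621 − 1.2450) / 0.0217 = 526.79 s.

527 s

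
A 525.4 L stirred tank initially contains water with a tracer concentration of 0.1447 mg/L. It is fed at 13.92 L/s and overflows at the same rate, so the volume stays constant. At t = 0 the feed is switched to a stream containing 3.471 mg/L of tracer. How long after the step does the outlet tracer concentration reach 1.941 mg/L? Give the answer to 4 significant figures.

29.31 s

Species balance on the tank: V dC/dt = Q(C_in − C), so τ = V/Q = 37.7443 s.
C(t) = C_in + (C₀ − C_in) e^(−t/τ). Set C = 1.941 and solve for t:
e^(−t/τ) = (C − C_in)/(C₀ − C_in) = (1.941 − 3.471)/(0.1447 − 3.471) = 0.459971
t = −τ ln(…) = 37.7443 × 0.776593 = 29.3119 s.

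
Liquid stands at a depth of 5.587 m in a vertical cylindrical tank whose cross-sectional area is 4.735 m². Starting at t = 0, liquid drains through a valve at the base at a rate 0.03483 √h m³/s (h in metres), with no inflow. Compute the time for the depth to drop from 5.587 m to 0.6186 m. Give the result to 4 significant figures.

Unsteady balance on liquid volume: A dh/dt = −0.03483 √h.
This is separable: 2 d(√h)/dt = −0.03483/A, so √h = √h₀ − (0.03483/(2A)) t.
t = 2A(√h₀ − √h)/0.03483 = 2·4.735·(√5.587 − √0.6186)/0.03483
  = 9.47000 × (2.36368 − 0.786511) / 0.03483 = 428.821 s.

428.8 s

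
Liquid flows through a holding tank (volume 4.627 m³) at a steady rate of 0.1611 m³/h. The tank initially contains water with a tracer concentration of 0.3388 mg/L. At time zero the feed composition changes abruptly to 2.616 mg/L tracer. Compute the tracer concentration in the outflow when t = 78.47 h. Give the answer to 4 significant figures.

2.468 mg/L

Transient balance on the dissolved component: V dC/dt = Q(C_in − C).
So dC/dt = (C_in − C)/τ with τ = V/Q = 4.627/0.1611 = 28.7213 h.
Integrating: C(t) = C_in + (C₀ − C_in) e^(−t/τ).
C(78.47) = 2.616 + (0.3388 − 2.616)·e^(−78.47/28.7213) = 2.616 + (-2.27720)·0.0650812 = 2.46780 mg/L.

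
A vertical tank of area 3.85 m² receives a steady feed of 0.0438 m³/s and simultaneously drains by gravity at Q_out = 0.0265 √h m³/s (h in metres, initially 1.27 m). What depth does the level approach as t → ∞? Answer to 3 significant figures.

2.73 m

Level balance: A dh/dt = 0.0438 − 0.0265 √h. Setting dh/dt = 0:
Q_in = 0.0265 √h_ss ⇒ √h_ss = 0.0438/0.0265 = 1.6528.
h_ss = 1.6528² = 2.7318 m. (Since h₀ = 1.27 m < h_ss, the level will rise toward this value.)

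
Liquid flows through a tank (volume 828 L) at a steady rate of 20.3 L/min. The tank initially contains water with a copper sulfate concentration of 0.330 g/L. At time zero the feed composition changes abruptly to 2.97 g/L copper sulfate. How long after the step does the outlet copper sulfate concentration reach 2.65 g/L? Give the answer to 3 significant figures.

86.1 min

Mass balance on the solute (V constant): V dC/dt = Q(C_in − C), so τ = V/Q = 40.788 min.
C(t) = C_in + (C₀ − C_in) e^(−t/τ). Set C = 2.65 and solve for t:
e^(−t/τ) = (C − C_in)/(C₀ − C_in) = (2.65 − 2.97)/(0.330 − 2.97) = 0.12121
t = −τ ln(…) = 40.788 × 2.1102 = 86.072 min.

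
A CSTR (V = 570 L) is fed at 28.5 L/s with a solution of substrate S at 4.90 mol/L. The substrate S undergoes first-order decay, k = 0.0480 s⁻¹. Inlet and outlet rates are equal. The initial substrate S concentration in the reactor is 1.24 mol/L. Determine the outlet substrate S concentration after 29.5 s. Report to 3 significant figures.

2.43 mol/L

Species balance: V dC/dt = Q C_in − Q C − k V C.
This is linear with rate a = Q/V + k = 0.098000 s⁻¹.
C_ss = Q C_in/(Q + kV) = 2.5000 mol/L; C(t) = C_ss + (C₀ − C_ss) e^(−a t).
C(29.5) = 2.5000 + (-1.2600)·e^(−0.098000·29.5) = 2.5000 + (-1.2600)·0.055521 = 2.4300 mol/L.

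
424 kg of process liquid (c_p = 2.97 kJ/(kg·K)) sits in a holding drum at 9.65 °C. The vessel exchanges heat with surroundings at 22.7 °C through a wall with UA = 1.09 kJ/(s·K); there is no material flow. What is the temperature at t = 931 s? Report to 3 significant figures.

M c_p dT/dt = −UA(T − T_amb).
dT/dt = (T_ss − T)/τ with T_ss = T_amb = 22.700 °C, τ = M c_p/UA = 424·2.97/1.09 = 1155.3 s.
Integrating: T(t) = T_ss + (T₀ − T_ss) e^(−t/τ).
T(931) = 22.700 + (-13.050)·0.44671 = 16.870 °C.

16.9 °C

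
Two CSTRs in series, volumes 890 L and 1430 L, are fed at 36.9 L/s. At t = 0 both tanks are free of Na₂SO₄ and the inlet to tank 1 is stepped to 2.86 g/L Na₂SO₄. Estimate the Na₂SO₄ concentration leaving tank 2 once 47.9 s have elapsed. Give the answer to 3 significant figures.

1.31 g/L

Each tank obeys Vᵢ dCᵢ/dt = Q(Cᵢ₋₁ − Cᵢ), so τᵢ = Vᵢ/Q.
τ₁ = 890/36.9 = 24.119 s; τ₂ = 1430/36.9 = 38.753 s.
Tank 1: C₁ = C_in(1 − e^(−t/τ₁)). Tank 2 (τ₁ ≠ τ₂): C₂ = C_in[1 − (τ₁ e^(−t/τ₁) − τ₂ e^(−t/τ₂))/(τ₁ − τ₂)].
At t = 47.9: e^(−t/τ₁) = 0.13725, e^(−t/τ₂) = 0.29054.
C₂ = 2.86·[1 − (24.119·0.13725 − 38.753·0.29054)/(-14.634)] = 2.86·0.45682 = 1.3065 g/L.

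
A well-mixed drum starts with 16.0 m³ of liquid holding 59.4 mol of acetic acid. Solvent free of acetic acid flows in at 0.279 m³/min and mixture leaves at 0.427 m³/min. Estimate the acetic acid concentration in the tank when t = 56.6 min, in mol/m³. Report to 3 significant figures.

0.918 mol/m³

Total volume: dV/dt = Q_in − Q_out = -0.14800 m³/min, so V(t) = 16.0 − 0.14800 t and V(56.6) = 7.6232 m³.
No acetic acid enters, so dm/dt = −Q_out · (m/V).
dm/m = −Q_out dt/(V₀ − 0.14800 t); integrating gives ln(m/m₀) = −(Q_out/(Q_in−Q_out)) ln(V/V₀).
m = m₀ (V₀/V)^(Q_out/(Q_in−Q_out)) = 59.4 × (16.0/7.6232)^(-2.8851) = 6.9956 mol.
C = m/V = 6.9956/7.6232 = 0.91767 mol/m³.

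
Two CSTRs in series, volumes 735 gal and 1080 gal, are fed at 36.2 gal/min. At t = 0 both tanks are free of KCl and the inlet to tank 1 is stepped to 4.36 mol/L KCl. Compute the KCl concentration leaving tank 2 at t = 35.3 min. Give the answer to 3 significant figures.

Species balance on tank i: dCᵢ/dt = (Cᵢ₋₁ − Cᵢ)/τᵢ with τᵢ = Vᵢ/Q.
τ₁ = 735/36.2 = 20.304 min; τ₂ = 1080/36.2 = 29.834 min.
Solving the cascade with C₁(0)=C₂(0)=0 gives C₂(t) = C_in[1 − (τ₁ e^(−t/τ₁) − τ₂ e^(−t/τ₂))/(τ₁ − τ₂)].
At t = 35.3: e^(−t/τ₁) = 0.17577, e^(−t/τ₂) = 0.30630.
C₂ = 4.36·[1 − (20.304·0.17577 − 29.834·0.30630)/(-9.5304)] = 4.36·0.41562 = 1.8121 mol/L.

1.81 mol/L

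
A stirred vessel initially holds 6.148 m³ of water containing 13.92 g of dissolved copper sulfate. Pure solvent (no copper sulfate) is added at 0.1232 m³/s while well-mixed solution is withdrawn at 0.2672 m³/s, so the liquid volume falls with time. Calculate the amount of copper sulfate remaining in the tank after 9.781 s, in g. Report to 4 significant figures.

8.589 g

Let m(t) be the amount of copper sulfate. Volume: V(t) = V₀ + (Q_in − Q_out) t = 6.148 − 0.144000 t; V(9.781) = 4.73954 m³.
No copper sulfate enters, so dm/dt = −Q_out · (m/V).
Separate: dm/m = −Q_out dt/V(t) ⇒ ln(m/m₀) = −(Q_out/(Q_in−Q_out)) ln(V/V₀).
m = m₀ (V₀/V)^(Q_out/(Q_in−Q_out)) = 13.92 × (6.148/4.73954)^(-1.85556) = 8.58945 g.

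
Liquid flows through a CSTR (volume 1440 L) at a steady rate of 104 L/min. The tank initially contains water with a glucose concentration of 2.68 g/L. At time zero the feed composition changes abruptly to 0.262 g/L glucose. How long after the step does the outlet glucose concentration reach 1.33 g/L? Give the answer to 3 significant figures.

11.3 min

Species balance: V dC/dt = Q(C_in − C) ⇒ τ = V/Q = 13.846 min.
C(t) = C_in + (C₀ − C_in) e^(−t/τ). Set C = 1.33 and solve for t:
e^(−t/τ) = (C − C_in)/(C₀ − C_in) = (1.33 − 0.262)/(2.68 − 0.262) = 0.44169
t = −τ ln(…) = 13.846 × 0.81715 = 11.314 min.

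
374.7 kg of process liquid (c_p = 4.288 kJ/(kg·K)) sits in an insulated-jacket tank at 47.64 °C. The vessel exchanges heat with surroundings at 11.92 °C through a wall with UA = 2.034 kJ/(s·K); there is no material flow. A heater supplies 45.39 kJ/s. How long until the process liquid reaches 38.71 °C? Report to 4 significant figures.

866.7 s

M c_p dT/dt = −UA(T − T_amb) + Q̇.
τ = M c_p/UA = 789.928 s; T_ss = T_amb + Q̇/UA = 11.92 + 45.39/2.034 = 34.2356 °C.
T(t) = T_ss + (T₀ − T_ss)e^(−t/τ); set T = 38.71:
t = −τ ln[(T − T_ss)/(T₀ − T_ss)] = −789.928 · ln(0.333799) = 866.722 s.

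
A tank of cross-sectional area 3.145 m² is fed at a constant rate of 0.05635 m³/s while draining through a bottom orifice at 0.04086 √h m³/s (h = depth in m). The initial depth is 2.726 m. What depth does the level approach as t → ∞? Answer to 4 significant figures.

Level balance: A dh/dt = 0.05635 − 0.04086 √h. Setting dh/dt = 0:
Q_in = 0.04086 √h_ss ⇒ √h_ss = 0.05635/0.04086 = 1.37910.
h_ss = 1.37910² = 1.90192 m. (Since h₀ = 2.726 m > h_ss, the level will fall toward this value.)

1.902 m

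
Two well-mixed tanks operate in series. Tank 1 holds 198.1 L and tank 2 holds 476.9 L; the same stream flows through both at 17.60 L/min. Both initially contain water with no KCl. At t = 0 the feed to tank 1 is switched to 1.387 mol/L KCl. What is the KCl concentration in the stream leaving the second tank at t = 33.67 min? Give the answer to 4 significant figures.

0.7517 mol/L

Time constants: τᵢ = Vᵢ/Q for each well-mixed tank.
τ₁ = 198.1/17.60 = 11.2557 min; τ₂ = 476.9/17.60 = 27.0966 min.
Tank 1: C₁ = C_in(1 − e^(−t/τ₁)). Tank 2 (τ₁ ≠ τ₂): C₂ = C_in[1 − (τ₁ e^(−t/τ₁) − τ₂ e^(−t/τ₂))/(τ₁ − τ₂)].
At t = 33.67: e^(−t/τ₁) = 0.0502182, e^(−t/τ₂) = 0.288635.
C₂ = 1.387·[1 − (11.2557·0.0502182 − 27.0966·0.288635)/(-15.8409)] = 1.387·0.541959 = 0.751697 mol/L.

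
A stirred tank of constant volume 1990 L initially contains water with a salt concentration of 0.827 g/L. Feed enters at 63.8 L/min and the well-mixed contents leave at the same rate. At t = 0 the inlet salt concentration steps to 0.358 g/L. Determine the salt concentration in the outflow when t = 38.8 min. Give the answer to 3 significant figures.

Transient balance on the dissolved component: V dC/dt = Q(C_in − C).
So dC/dt = (C_in − C)/τ with τ = V/Q = 1990/63.8 = 31.191 min.
C approaches C_in exponentially: C(t) = C_in + (C₀ − C_in) e^(−t/τ).
C(38.8) = 0.358 + (0.827 − 0.358)·e^(−38.8/31.191) = 0.358 + (0.46900)·0.28825 = 0.49319 g/L.

0.493 g/L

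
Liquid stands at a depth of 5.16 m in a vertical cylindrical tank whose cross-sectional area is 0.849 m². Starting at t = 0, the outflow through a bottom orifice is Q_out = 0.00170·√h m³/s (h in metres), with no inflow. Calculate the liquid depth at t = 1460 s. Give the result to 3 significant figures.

0.656 m

A dh/dt = −Q_out = −0.00170 √h.
Separate and integrate: 2(√h − √h₀) = −(0.00170/A) t.
√h = √5.16 − 0.00170·1460/(2·0.849) = 2.2716 − 1.4617 = 0.80984.
h = 0.80984² = 0.65585 m.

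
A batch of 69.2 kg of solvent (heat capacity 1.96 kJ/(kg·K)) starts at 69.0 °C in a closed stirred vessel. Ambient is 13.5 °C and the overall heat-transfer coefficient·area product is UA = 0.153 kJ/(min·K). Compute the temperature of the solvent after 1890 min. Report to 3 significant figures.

M c_p dT/dt = −UA(T − T_amb).
dT/dt = (T_ss − T)/τ with T_ss = T_amb = 13.500 °C, τ = M c_p/UA = 69.2·1.96/0.153 = 886.48 min.
Solution: T(t) = T_ss + (T₀ − T_ss) e^(−t/τ).
T(1890) = 13.500 + (55.500)·0.11860 = 20.082 °C.

20.1 °C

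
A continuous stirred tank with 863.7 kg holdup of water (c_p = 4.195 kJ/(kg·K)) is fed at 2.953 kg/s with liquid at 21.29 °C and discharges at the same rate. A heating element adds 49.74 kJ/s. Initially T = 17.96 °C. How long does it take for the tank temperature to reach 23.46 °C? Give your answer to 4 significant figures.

404.0 s

M c_p dT/dt = ṁ c_p (T_in − T) + Q̇.
τ = M/ṁ = 292.482 s; T_ss = T_in + Q̇/(ṁ c_p) = 25.3052 °C.
T(t) = T_ss + (T₀ − T_ss) e^(−t/τ). Set T = 23.46:
e^(−t/τ) = (23.46 − 25.3052)/(17.96 − 25.3052) = 0.251215
t = −292.482 · ln(0.251215) = 404.049 s.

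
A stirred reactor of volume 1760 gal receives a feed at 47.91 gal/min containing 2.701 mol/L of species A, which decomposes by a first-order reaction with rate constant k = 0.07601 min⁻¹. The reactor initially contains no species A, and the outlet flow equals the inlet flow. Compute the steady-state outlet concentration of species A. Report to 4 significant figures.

Species balance: V dC/dt = Q C_in − Q C − k V C.
Steady state (dC/dt = 0): C_ss = Q C_in/(Q + kV) = C_in/(1 + kV/Q).
C_ss = 47.91·2.701/(47.91 + 0.07601·1760) = 129.405/181.688 = 0.712239 mol/L.

0.7122 mol/L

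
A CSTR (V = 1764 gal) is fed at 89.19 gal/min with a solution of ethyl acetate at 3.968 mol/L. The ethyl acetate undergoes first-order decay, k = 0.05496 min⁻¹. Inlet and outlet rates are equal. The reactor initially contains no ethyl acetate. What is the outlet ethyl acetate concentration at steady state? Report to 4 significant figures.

Species balance: V dC/dt = Q C_in − Q C − k V C.
At steady state: 0 = Q C_in − (Q + kV) C_ss, so C_ss = Q C_in/(Q + kV).
C_ss = 89.19·3.968/(89.19 + 0.05496·1764) = 353.906/186.139 = 1.90129 mol/L.

1.901 mol/L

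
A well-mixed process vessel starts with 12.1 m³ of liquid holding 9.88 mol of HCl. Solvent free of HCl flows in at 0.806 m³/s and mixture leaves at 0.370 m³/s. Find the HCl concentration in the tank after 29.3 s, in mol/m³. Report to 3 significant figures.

0.215 mol/m³

Let m(t) be the amount of HCl. Volume: V(t) = V₀ + (Q_in − Q_out) t = 12.1 + 0.43600 t; V(29.3) = 24.875 m³.
Species balance (pure solvent in): dm/dt = −Q_out · m/V(t).
dm/m = −Q_out dt/(V₀ + 0.43600 t); integrating gives ln(m/m₀) = −(Q_out/(Q_in−Q_out)) ln(V/V₀).
m = m₀ (V₀/V)^(Q_out/(Q_in−Q_out)) = 9.88 × (12.1/24.875)^(0.84862) = 5.3599 mol.
C = m/V = 5.3599/24.875 = 0.21548 mol/m³.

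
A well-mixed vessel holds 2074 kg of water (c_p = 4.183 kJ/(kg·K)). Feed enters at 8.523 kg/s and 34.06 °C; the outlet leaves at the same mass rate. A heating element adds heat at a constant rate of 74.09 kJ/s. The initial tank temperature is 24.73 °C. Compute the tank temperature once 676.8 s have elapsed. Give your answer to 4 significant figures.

35.43 °C

Unsteady energy balance on the tank contents: M c_p dT/dt = ṁ c_p (T_in − T) + 74.09.
Rearrange: dT/dt = (T_ss − T)/τ with τ = M/ṁ = 243.342 s and T_ss = T_in + Q̇/(ṁ c_p) = 36.1382 °C.
Solution: T(t) = T_ss + (T₀ − T_ss) e^(−t/τ).
T(676.8) = 36.1382 + (-11.4082)·e^(−676.8/243.342) = 36.1382 + (-11.4082)·0.0619594 = 35.4313 °C.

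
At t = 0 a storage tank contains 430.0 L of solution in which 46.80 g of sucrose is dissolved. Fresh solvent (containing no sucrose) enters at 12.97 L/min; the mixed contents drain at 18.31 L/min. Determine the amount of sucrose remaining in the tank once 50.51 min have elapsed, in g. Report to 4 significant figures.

Total volume: dV/dt = Q_in − Q_out = -5.34000 L/min, so V(t) = 430.0 − 5.34000 t and V(50.51) = 160.277 L.
Species balance (pure solvent in): dm/dt = −Q_out · m/V(t).
dm/m = −Q_out dt/(V₀ − 5.34000 t); integrating gives ln(m/m₀) = −(Q_out/(Q_in−Q_out)) ln(V/V₀).
m = m₀ (V₀/V)^(Q_out/(Q_in−Q_out)) = 46.80 × (430.0/160.277)^(-3.42884) = 1.58727 g.

1.587 g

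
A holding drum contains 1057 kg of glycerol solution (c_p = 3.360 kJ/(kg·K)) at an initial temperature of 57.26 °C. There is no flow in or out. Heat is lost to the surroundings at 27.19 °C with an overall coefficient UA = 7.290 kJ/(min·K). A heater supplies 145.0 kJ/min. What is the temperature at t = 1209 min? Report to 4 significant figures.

Lumped-capacitance energy balance: M c_p dT/dt = UA(T_amb − T) + Q̇.
dT/dt = (T_ss − T)/τ with T_ss = T_amb + Q̇/UA = 27.19 + 145.0/7.290 = 47.0803 °C, τ = M c_p/UA = 1057·3.360/7.290 = 487.177 min.
Integrating: T(t) = T_ss + (T₀ − T_ss) e^(−t/τ).
T(1209) = 47.0803 + (10.1797)·0.0836056 = 47.9313 °C.

47.93 °C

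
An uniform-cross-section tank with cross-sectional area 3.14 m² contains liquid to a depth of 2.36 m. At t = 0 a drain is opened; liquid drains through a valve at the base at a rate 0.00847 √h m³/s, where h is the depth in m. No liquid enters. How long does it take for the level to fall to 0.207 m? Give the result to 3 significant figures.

Accumulation of liquid (constant cross-section A): A dh/dt = −0.00847 √h.
∫ h^(−1/2) dh = −(0.00847/A) ∫ dt, giving 2√h = 2√h₀ − (0.00847/A) t.
t = 2A(√h₀ − √h)/0.00847 = 2·3.14·(√2.36 − √0.207)/0.00847
  = 6.2800 × (1.5362 − 0.45497) / 0.00847 = 801.69 s.

802 s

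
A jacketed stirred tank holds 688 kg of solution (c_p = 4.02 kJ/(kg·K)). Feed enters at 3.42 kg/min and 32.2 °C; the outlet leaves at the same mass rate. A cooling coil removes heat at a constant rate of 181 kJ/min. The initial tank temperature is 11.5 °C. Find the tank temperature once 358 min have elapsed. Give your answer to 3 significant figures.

Unsteady energy balance on the tank contents: M c_p dT/dt = ṁ c_p (T_in − T) − 181.
τ = M/ṁ = 201.17 min; T_ss = T_in − Q̇/(ṁ c_p) = 32.2 − 181/(3.42·4.02) = 19.035 °C.
Solution: T(t) = T_ss + (T₀ − T_ss) e^(−t/τ).
T(358) = 19.035 + (-7.5348)·e^(−358/201.17) = 19.035 + (-7.5348)·0.16871 = 17.764 °C.

17.8 °C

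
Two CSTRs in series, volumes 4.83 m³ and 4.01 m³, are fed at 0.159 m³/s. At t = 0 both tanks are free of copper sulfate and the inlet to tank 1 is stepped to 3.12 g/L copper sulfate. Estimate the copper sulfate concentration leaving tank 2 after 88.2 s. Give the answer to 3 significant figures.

Species balance on tank i: dCᵢ/dt = (Cᵢ₋₁ − Cᵢ)/τᵢ with τᵢ = Vᵢ/Q.
τ₁ = 4.83/0.159 = 30.377 s; τ₂ = 4.01/0.159 = 25.220 s.
Tank 1: C₁ = C_in(1 − e^(−t/τ₁)). Tank 2 (τ₁ ≠ τ₂): C₂ = C_in[1 − (τ₁ e^(−t/τ₁) − τ₂ e^(−t/τ₂))/(τ₁ − τ₂)].
At t = 88.2: e^(−t/τ₁) = 0.054832, e^(−t/τ₂) = 0.030282.
C₂ = 3.12·[1 − (30.377·0.054832 − 25.220·0.030282)/(5.1572)] = 3.12·0.82511 = 2.5743 g/L.

2.57 g/L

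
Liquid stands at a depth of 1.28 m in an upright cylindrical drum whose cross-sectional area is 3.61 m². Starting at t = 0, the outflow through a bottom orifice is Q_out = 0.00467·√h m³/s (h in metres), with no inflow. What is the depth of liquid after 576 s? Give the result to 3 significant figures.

0.576 m

With no inflow, A dh/dt = −0.00467 √h.
Separate and integrate: 2(√h − √h₀) = −(0.00467/A) t.
√h = √1.28 − 0.00467·576/(2·3.61) = 1.1314 − 0.37257 = 0.75881.
h = 0.75881² = 0.57579 m.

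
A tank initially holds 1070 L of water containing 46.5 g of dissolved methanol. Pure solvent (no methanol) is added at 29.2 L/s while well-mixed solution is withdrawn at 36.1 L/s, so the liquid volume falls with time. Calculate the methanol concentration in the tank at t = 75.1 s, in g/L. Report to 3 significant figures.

Let m(t) be the amount of methanol. Volume: V(t) = V₀ + (Q_in − Q_out) t = 1070 − 6.9000 t; V(75.1) = 551.81 L.
Species balance (pure solvent in): dm/dt = −Q_out · m/V(t).
dm/m = −Q_out dt/(V₀ − 6.9000 t); integrating gives ln(m/m₀) = −(Q_out/(Q_in−Q_out)) ln(V/V₀).
m = m₀ (V₀/V)^(Q_out/(Q_in−Q_out)) = 46.5 × (1070/551.81)^(-5.2319) = 1.4548 g.
C = m/V = 1.4548/551.81 = 0.0026364 g/L.

0.00264 g/L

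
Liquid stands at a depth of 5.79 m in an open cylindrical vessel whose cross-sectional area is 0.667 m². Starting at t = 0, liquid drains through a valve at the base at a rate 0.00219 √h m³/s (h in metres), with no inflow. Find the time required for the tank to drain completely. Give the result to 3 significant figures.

1470 s

Unsteady balance on liquid volume: A dh/dt = −0.00219 √h.
∫ h^(−1/2) dh = −(0.00219/A) ∫ dt, giving 2√h = 2√h₀ − (0.00219/A) t.
Set h = 0: 2√h₀ = (0.00219/A) t_empty ⇒ t_empty = 2A√h₀/0.00219.
t_empty = 2·0.667·√5.79/0.00219 = 1.3340·2.4062/0.00219 = 1465.7 s.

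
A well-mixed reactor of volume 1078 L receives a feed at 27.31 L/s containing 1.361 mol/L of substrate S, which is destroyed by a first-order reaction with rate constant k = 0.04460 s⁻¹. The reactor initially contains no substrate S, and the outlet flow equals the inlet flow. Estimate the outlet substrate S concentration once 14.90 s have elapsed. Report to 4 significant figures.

Species balance: V dC/dt = Q C_in − Q C − k V C.
This is linear with rate a = Q/V + k = 0.0699340 s⁻¹.
C_ss = Q C_in/(Q + kV) = 0.493030 mol/L; C(t) = C_ss + (C₀ − C_ss) e^(−a t).
C(14.90) = 0.493030 + (-0.493030)·e^(−0.0699340·14.90) = 0.493030 + (-0.493030)·0.352743 = 0.319117 mol/L.

0.3191 mol/L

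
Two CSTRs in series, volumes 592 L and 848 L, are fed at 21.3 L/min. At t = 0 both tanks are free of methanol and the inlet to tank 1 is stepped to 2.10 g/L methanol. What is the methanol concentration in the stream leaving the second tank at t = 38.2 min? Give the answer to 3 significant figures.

Each tank obeys Vᵢ dCᵢ/dt = Q(Cᵢ₋₁ − Cᵢ), so τᵢ = Vᵢ/Q.
τ₁ = 592/21.3 = 27.793 min; τ₂ = 848/21.3 = 39.812 min.
Tank 1: C₁ = C_in(1 − e^(−t/τ₁)). Tank 2 (τ₁ ≠ τ₂): C₂ = C_in[1 − (τ₁ e^(−t/τ₁) − τ₂ e^(−t/τ₂))/(τ₁ − τ₂)].
At t = 38.2: e^(−t/τ₁) = 0.25298, e^(−t/τ₂) = 0.38308.
C₂ = 2.10·[1 − (27.793·0.25298 − 39.812·0.38308)/(-12.019)] = 2.10·0.31607 = 0.66374 g/L.

0.664 g/L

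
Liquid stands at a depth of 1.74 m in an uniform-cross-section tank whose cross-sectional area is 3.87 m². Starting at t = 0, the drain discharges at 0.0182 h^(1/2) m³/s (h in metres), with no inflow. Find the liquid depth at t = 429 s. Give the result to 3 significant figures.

With no inflow, A dh/dt = −0.0182 √h.
Separate and integrate: 2(√h − √h₀) = −(0.0182/A) t.
√h = √1.74 − 0.0182·429/(2·3.87) = 1.3191 − 1.0088 = 0.31033.
h = 0.31033² = 0.096305 m.

0.0963 m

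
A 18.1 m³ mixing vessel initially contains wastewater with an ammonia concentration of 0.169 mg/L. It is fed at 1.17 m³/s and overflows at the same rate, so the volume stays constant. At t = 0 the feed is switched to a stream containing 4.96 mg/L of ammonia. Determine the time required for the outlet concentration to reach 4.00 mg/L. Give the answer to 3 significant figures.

24.9 s

Unsteady species balance (constant V, well mixed): V dC/dt = Q(C_in − C), so τ = V/Q = 15.470 s.
C(t) = C_in + (C₀ − C_in) e^(−t/τ). Set C = 4.00 and solve for t:
e^(−t/τ) = (C − C_in)/(C₀ − C_in) = (4.00 − 4.96)/(0.169 − 4.96) = 0.20038
t = −τ ln(…) = 15.470 × 1.6076 = 24.869 s.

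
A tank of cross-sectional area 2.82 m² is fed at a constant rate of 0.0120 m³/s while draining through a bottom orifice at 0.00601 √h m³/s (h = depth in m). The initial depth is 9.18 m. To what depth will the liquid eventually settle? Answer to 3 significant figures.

Unsteady balance on liquid volume: A dh/dt = Q_in − 0.00601 √h. At steady state dh/dt = 0:
Q_in = 0.00601 √h_ss ⇒ √h_ss = 0.0120/0.00601 = 1.9967.
h_ss = 1.9967² = 3.9867 m. (Since h₀ = 9.18 m > h_ss, the level will fall toward this value.)

3.99 m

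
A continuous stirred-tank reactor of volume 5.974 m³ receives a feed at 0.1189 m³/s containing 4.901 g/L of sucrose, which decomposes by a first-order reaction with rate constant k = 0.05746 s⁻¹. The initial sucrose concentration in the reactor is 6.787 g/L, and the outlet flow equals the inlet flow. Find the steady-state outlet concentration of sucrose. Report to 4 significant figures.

Species balance: V dC/dt = Q C_in − Q C − k V C.
At steady state: 0 = Q C_in − (Q + kV) C_ss, so C_ss = Q C_in/(Q + kV).
C_ss = 0.1189·4.901/(0.1189 + 0.05746·5.974) = 0.582729/0.462166 = 1.26086 g/L.

1.261 g/L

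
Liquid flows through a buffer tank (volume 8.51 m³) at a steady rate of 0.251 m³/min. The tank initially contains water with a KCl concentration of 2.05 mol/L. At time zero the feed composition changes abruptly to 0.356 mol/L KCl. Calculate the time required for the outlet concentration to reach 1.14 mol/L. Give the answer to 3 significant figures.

Accumulation = in − out for the solute gives V dC/dt = Q(C_in − C), so τ = V/Q = 33.904 min.
C(t) = C_in + (C₀ − C_in) e^(−t/τ). Set C = 1.14 and solve for t:
e^(−t/τ) = (C − C_in)/(C₀ − C_in) = (1.14 − 0.356)/(2.05 − 0.356) = 0.46281
t = −τ ln(…) = 33.904 × 0.77044 = 26.121 min.

26.1 min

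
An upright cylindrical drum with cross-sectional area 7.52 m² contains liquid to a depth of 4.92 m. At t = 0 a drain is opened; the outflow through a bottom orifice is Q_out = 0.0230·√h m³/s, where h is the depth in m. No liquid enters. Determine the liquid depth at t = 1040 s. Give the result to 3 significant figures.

0.394 m

A dh/dt = −Q_out = −0.0230 √h.
∫ h^(−1/2) dh = −(0.0230/A) ∫ dt, giving 2√h = 2√h₀ − (0.0230/A) t.
√h = √4.92 − 0.0230·1040/(2·7.52) = 2.2181 − 1.5904 = 0.62768.
h = 0.62768² = 0.39398 m.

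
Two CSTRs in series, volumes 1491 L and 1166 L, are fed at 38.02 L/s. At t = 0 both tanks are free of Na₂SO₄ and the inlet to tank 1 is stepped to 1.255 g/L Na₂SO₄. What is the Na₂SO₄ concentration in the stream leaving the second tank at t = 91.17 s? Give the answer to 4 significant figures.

Each tank obeys Vᵢ dCᵢ/dt = Q(Cᵢ₋₁ − Cᵢ), so τᵢ = Vᵢ/Q.
τ₁ = 1491/38.02 = 39.2162 s; τ₂ = 1166/38.02 = 30.6681 s.
Solving the cascade with C₁(0)=C₂(0)=0 gives C₂(t) = C_in[1 − (τ₁ e^(−t/τ₁) − τ₂ e^(−t/τ₂))/(τ₁ − τ₂)].
At t = 91.17: e^(−t/τ₁) = 0.0978026, e^(−t/τ₂) = 0.0511599.
C₂ = 1.255·[1 − (39.2162·0.0978026 − 30.6681·0.0511599)/(8.54813)] = 1.255·0.734858 = 0.922247 g/L.

0.9222 g/L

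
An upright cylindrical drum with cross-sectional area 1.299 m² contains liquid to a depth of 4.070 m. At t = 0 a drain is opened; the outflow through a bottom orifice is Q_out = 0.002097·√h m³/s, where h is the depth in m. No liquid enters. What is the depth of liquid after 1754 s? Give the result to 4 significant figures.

Volume balance on the tank: A dh/dt = −0.002097 √h.
This is separable: 2 d(√h)/dt = −0.002097/A, so √h = √h₀ − (0.002097/(2A)) t.
√h = √4.070 − 0.002097·1754/(2·1.299) = 2.01742 − 1.41576 = 0.601667.
h = 0.601667² = 0.362003 m.

0.3620 m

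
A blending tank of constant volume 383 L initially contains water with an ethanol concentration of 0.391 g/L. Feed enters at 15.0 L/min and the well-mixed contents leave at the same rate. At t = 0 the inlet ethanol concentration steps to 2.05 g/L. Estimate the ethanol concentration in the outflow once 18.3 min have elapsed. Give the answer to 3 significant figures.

1.24 g/L

Transient balance on the dissolved component: V dC/dt = Q(C_in − C).
Rewrite as dC/dt + C/τ = C_in/τ, τ = V/Q = 25.533 min.
Integrating: C(t) = C_in + (C₀ − C_in) e^(−t/τ).
C(18.3) = 2.05 + (0.391 − 2.05)·e^(−18.3/25.533) = 2.05 + (-1.6590)·0.48836 = 1.2398 g/L.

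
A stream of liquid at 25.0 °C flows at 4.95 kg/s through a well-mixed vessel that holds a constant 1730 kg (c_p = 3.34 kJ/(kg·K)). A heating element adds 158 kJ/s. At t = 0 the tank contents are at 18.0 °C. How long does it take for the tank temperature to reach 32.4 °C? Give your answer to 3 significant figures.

M c_p dT/dt = ṁ c_p (T_in − T) + Q̇.
τ = M/ṁ = 349.49 s; T_ss = T_in + Q̇/(ṁ c_p) = 34.557 °C.
T(t) = T_ss + (T₀ − T_ss) e^(−t/τ). Set T = 32.4:
e^(−t/τ) = (32.4 − 34.557)/(18.0 − 34.557) = 0.13026
t = −349.49 · ln(0.13026) = 712.35 s.

712 s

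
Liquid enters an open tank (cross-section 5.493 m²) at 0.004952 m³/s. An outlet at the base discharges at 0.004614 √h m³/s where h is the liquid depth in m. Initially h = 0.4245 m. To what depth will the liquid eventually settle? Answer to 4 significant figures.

Level balance: A dh/dt = 0.004952 − 0.004614 √h. Setting dh/dt = 0:
Q_in = 0.004614 √h_ss ⇒ √h_ss = 0.004952/0.004614 = 1.07326.
h_ss = 1.07326² = 1.15188 m. (Since h₀ = 0.4245 m < h_ss, the level will rise toward this value.)

1.152 m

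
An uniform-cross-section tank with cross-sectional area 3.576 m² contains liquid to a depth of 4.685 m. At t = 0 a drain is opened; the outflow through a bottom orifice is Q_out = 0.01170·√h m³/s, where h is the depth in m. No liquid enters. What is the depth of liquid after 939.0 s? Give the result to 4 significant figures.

With no inflow, A dh/dt = −0.01170 √h.
This is separable: 2 d(√h)/dt = −0.01170/A, so √h = √h₀ − (0.01170/(2A)) t.
√h = √4.685 − 0.01170·939.0/(2·3.576) = 2.16449 − 1.53612 = 0.628370.
h = 0.628370² = 0.394849 m.

0.3948 m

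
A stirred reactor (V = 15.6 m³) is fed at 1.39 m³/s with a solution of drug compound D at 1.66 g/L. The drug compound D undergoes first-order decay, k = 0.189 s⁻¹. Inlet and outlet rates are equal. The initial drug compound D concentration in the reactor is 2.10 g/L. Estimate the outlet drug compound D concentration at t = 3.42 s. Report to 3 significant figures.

V dC/dt = Q(C_in − C) − k V C.
dC/dt = (Q/V) C_in − (Q/V + k) C; effective rate a = Q/V + k = 0.089103 + 0.189 = 0.27810 s⁻¹.
C_ss = Q C_in/(Q + kV) = 0.53186 g/L; C(t) = C_ss + (C₀ − C_ss) e^(−a t).
C(3.42) = 0.53186 + (1.5681)·e^(−0.27810·3.42) = 0.53186 + (1.5681)·0.38631 = 1.1376 g/L.

1.14 g/L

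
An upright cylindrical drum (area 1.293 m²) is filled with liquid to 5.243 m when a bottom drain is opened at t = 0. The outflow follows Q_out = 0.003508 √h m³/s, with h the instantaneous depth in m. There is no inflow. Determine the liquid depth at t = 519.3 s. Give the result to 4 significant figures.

With no inflow, A dh/dt = −0.003508 √h.
Separate and integrate: 2(√h − √h₀) = −(0.003508/A) t.
√h = √5.243 − 0.003508·519.3/(2·1.293) = 2.28976 − 0.704449 = 1.58531.
h = 1.58531² = 2.51321 m.

2.513 m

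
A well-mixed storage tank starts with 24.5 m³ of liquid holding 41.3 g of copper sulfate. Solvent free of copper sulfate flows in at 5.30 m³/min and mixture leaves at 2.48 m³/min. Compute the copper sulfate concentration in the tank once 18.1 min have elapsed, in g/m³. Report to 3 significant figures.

0.203 g/m³

Total volume: dV/dt = Q_in − Q_out = 2.8200 m³/min, so V(t) = 24.5 + 2.8200 t and V(18.1) = 75.542 m³.
No copper sulfate enters, so dm/dt = −Q_out · (m/V).
Separate: dm/m = −Q_out dt/V(t) ⇒ ln(m/m₀) = −(Q_out/(Q_in−Q_out)) ln(V/V₀).
m = m₀ (V₀/V)^(Q_out/(Q_in−Q_out)) = 41.3 × (24.5/75.542)^(0.87943) = 15.342 g.
C = m/V = 15.342/75.542 = 0.20310 g/m³.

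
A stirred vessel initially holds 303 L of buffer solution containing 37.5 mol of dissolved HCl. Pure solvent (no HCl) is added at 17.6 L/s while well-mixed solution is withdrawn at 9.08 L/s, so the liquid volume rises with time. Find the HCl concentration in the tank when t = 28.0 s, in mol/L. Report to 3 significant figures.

Let m(t) be the amount of HCl. Volume: V(t) = V₀ + (Q_in − Q_out) t = 303 + 8.5200 t; V(28.0) = 541.56 L.
Solute balance: dm/dt = 0 − Q_out C = −Q_out m/V(t).
Separate: dm/m = −Q_out dt/V(t) ⇒ ln(m/m₀) = −(Q_out/(Q_in−Q_out)) ln(V/V₀).
m = m₀ (V₀/V)^(Q_out/(Q_in−Q_out)) = 37.5 × (303/541.56)^(1.0657) = 20.195 mol.
C = m/V = 20.195/541.56 = 0.037291 mol/L.

0.0373 mol/L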